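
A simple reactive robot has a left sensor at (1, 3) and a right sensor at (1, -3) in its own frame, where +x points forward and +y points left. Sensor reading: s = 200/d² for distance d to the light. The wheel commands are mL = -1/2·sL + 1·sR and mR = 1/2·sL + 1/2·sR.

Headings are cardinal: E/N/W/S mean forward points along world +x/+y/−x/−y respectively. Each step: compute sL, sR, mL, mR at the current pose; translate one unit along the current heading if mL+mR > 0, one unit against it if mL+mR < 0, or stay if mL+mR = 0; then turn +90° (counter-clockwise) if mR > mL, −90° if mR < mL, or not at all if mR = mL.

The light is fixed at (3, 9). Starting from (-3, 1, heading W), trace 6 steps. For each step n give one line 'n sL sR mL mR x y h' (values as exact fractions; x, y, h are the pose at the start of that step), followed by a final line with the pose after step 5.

0 20/17 100/37 1330/629 1220/629 -3 1 W
1 200/149 40/13 4660/1937 4280/1937 -4 1 N
2 50/13 25/17 -100/221 1175/442 -4 2 E
3 200/117 40/9 140/39 40/13 -3 2 N
4 100/17 100/53 -950/901 3500/901 -3 3 E
5 200/89 200/29 14900/2581 11800/2581 -2 3 N
final -2 4 E

n=0: pose=(-3,1,W); sL=20/17, sR=100/37; mL=1330/629, mR=1220/629; mL+mR=150/37 → advance +1; mR−mL=-110/629 → turn -1·90°
n=1: pose=(-4,1,N); sL=200/149, sR=40/13; mL=4660/1937, mR=4280/1937; mL+mR=60/13 → advance +1; mR−mL=-380/1937 → turn -1·90°
n=2: pose=(-4,2,E); sL=50/13, sR=25/17; mL=-100/221, mR=1175/442; mL+mR=75/34 → advance +1; mR−mL=1375/442 → turn +1·90°
n=3: pose=(-3,2,N); sL=200/117, sR=40/9; mL=140/39, mR=40/13; mL+mR=20/3 → advance +1; mR−mL=-20/39 → turn -1·90°
n=4: pose=(-3,3,E); sL=100/17, sR=100/53; mL=-950/901, mR=3500/901; mL+mR=150/53 → advance +1; mR−mL=4450/901 → turn +1·90°
n=5: pose=(-2,3,N); sL=200/89, sR=200/29; mL=14900/2581, mR=11800/2581; mL+mR=300/29 → advance +1; mR−mL=-3100/2581 → turn -1·90°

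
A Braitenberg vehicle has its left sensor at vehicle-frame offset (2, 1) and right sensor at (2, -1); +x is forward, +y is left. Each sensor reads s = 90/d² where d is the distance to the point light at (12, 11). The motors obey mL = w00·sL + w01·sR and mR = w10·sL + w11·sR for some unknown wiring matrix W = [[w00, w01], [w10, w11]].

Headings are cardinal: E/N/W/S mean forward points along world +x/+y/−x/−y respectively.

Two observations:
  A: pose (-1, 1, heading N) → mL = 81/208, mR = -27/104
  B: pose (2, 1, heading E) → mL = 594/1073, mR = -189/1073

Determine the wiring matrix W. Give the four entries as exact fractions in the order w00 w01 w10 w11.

1/2 1/2 1/2 -1

obs A: pose=(-1,1,N) → sL=9/26, sR=45/104, mL=81/208, mR=-27/104
obs B: pose=(2,1,E) → sL=18/29, sR=18/37, mL=594/1073, mR=-189/1073
sensor matrix S = [[9/26, 45/104], [18/29, 18/37]]; det S = -5589/55796
solve [mL_A; mL_B] = S·[w00; w01] and [mR_A; mR_B] = S·[w10; w11]:
  w00 = 1/2, w01 = 1/2, w10 = 1/2, w11 = -1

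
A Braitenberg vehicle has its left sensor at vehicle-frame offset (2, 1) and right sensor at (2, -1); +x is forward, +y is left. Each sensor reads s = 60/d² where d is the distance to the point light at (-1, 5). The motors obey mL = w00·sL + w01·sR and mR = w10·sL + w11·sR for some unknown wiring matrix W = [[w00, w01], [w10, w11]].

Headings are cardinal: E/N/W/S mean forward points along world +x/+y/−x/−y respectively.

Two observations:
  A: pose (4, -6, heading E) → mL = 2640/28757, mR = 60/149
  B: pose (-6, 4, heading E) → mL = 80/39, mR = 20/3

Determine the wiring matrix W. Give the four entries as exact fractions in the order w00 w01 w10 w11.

1 -1 1 0

obs A: pose=(4,-6,E) → sL=60/149, sR=60/193, mL=2640/28757, mR=60/149
obs B: pose=(-6,4,E) → sL=20/3, sR=60/13, mL=80/39, mR=20/3
sensor matrix S = [[60/149, 60/193], [20/3, 60/13]]; det S = -80000/373841
solve [mL_A; mL_B] = S·[w00; w01] and [mR_A; mR_B] = S·[w10; w11]:
  w00 = 1, w01 = -1, w10 = 1, w11 = 0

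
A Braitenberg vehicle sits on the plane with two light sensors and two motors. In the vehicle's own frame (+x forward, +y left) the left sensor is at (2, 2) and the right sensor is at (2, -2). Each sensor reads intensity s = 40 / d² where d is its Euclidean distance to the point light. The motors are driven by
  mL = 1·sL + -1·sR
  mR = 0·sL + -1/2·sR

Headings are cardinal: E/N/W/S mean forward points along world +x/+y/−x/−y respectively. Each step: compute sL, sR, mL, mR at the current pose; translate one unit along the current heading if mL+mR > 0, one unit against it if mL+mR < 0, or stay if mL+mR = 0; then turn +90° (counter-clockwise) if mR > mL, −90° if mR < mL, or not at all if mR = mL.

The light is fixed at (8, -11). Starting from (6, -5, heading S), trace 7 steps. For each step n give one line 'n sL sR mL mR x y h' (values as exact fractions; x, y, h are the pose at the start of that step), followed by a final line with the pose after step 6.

0 5/2 5/4 5/4 -5/8 6 -5 S
1 8/5 8/13 64/65 -4/13 6 -6 W
2 20/37 4/5 -48/185 -2/5 5 -6 N
3 40/37 8 -256/37 -4 5 -7 E
4 5/9 1 -4/9 -1/2 4 -7 N
5 40/29 8 -192/29 -4 4 -8 E
6 20/37 20/17 -400/629 -10/17 3 -8 N
final 3 -9 W

n=0: pose=(6,-5,S); sL=5/2, sR=5/4; mL=5/4, mR=-5/8; mL+mR=5/8 → advance +1; mR−mL=-15/8 → turn -1·90°
n=1: pose=(6,-6,W); sL=8/5, sR=8/13; mL=64/65, mR=-4/13; mL+mR=44/65 → advance +1; mR−mL=-84/65 → turn -1·90°
n=2: pose=(5,-6,N); sL=20/37, sR=4/5; mL=-48/185, mR=-2/5; mL+mR=-122/185 → advance -1; mR−mL=-26/185 → turn -1·90°
n=3: pose=(5,-7,E); sL=40/37, sR=8; mL=-256/37, mR=-4; mL+mR=-404/37 → advance -1; mR−mL=108/37 → turn +1·90°
n=4: pose=(4,-7,N); sL=5/9, sR=1; mL=-4/9, mR=-1/2; mL+mR=-17/18 → advance -1; mR−mL=-1/18 → turn -1·90°
n=5: pose=(4,-8,E); sL=40/29, sR=8; mL=-192/29, mR=-4; mL+mR=-308/29 → advance -1; mR−mL=76/29 → turn +1·90°
n=6: pose=(3,-8,N); sL=20/37, sR=20/17; mL=-400/629, mR=-10/17; mL+mR=-770/629 → advance -1; mR−mL=30/629 → turn +1·90°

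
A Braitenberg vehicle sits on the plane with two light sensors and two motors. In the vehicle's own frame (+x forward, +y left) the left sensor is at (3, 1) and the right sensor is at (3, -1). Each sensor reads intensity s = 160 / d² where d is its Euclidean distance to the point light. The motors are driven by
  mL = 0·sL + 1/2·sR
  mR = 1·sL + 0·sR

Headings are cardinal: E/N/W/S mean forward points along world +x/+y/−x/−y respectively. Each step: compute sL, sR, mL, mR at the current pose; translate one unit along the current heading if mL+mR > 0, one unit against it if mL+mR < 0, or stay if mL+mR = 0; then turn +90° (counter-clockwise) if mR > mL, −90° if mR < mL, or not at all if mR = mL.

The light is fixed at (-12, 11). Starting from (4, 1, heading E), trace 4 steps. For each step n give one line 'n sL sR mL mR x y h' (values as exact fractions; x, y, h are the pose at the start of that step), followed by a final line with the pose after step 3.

n=0: pose=(4,1,E); sL=80/221, sR=80/241; mL=40/241, mR=80/221; mL+mR=28120/53261 → advance +1; mR−mL=10440/53261 → turn +1·90°
n=1: pose=(5,1,N); sL=32/61, sR=160/373; mL=80/373, mR=32/61; mL+mR=16816/22753 → advance +1; mR−mL=7056/22753 → turn +1·90°
n=2: pose=(5,2,W); sL=20/37, sR=8/13; mL=4/13, mR=20/37; mL+mR=408/481 → advance +1; mR−mL=112/481 → turn +1·90°
n=3: pose=(4,2,S); sL=160/433, sR=160/369; mL=80/369, mR=160/433; mL+mR=93680/159777 → advance +1; mR−mL=24400/159777 → turn +1·90°

0 80/221 80/241 40/241 80/221 4 1 E
1 32/61 160/373 80/373 32/61 5 1 N
2 20/37 8/13 4/13 20/37 5 2 W
3 160/433 160/369 80/369 160/433 4 2 S
final 4 1 E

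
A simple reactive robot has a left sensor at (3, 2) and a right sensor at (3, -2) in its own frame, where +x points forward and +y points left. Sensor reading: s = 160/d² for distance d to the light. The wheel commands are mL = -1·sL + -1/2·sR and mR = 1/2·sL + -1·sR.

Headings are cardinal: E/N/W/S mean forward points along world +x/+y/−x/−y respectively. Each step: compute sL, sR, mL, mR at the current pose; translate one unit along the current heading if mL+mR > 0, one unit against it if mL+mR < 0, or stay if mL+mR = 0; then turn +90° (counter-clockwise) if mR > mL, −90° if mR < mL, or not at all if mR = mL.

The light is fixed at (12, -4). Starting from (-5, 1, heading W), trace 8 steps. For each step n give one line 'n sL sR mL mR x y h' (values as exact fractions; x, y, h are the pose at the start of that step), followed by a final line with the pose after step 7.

n=0: pose=(-5,1,W); sL=160/409, sR=160/449; mL=-104560/183641, mR=-29520/183641; mL+mR=-134080/183641 → advance -1; mR−mL=75040/183641 → turn +1·90°
n=1: pose=(-4,1,S); sL=4/5, sR=20/41; mL=-214/205, mR=-18/205; mL+mR=-232/205 → advance -1; mR−mL=196/205 → turn +1·90°
n=2: pose=(-4,2,E); sL=160/233, sR=32/37; mL=-9648/8621, mR=-4496/8621; mL+mR=-14144/8621 → advance -1; mR−mL=5152/8621 → turn +1·90°
n=3: pose=(-5,2,N); sL=80/221, sR=80/153; mL=-1240/1989, mR=-40/117; mL+mR=-640/663 → advance -1; mR−mL=560/1989 → turn +1·90°
n=4: pose=(-5,1,W); sL=160/409, sR=160/449; mL=-104560/183641, mR=-29520/183641; mL+mR=-134080/183641 → advance -1; mR−mL=75040/183641 → turn +1·90°
n=5: pose=(-4,1,S); sL=4/5, sR=20/41; mL=-214/205, mR=-18/205; mL+mR=-232/205 → advance -1; mR−mL=196/205 → turn +1·90°
n=6: pose=(-4,2,E); sL=160/233, sR=32/37; mL=-9648/8621, mR=-4496/8621; mL+mR=-14144/8621 → advance -1; mR−mL=5152/8621 → turn +1·90°
n=7: pose=(-5,2,N); sL=80/221, sR=80/153; mL=-1240/1989, mR=-40/117; mL+mR=-640/663 → advance -1; mR−mL=560/1989 → turn +1·90°

0 160/409 160/449 -104560/183641 -29520/183641 -5 1 W
1 4/5 20/41 -214/205 -18/205 -4 1 S
2 160/233 32/37 -9648/8621 -4496/8621 -4 2 E
3 80/221 80/153 -1240/1989 -40/117 -5 2 N
4 160/409 160/449 -104560/183641 -29520/183641 -5 1 W
5 4/5 20/41 -214/205 -18/205 -4 1 S
6 160/233 32/37 -9648/8621 -4496/8621 -4 2 E
7 80/221 80/153 -1240/1989 -40/117 -5 2 N
final -5 1 W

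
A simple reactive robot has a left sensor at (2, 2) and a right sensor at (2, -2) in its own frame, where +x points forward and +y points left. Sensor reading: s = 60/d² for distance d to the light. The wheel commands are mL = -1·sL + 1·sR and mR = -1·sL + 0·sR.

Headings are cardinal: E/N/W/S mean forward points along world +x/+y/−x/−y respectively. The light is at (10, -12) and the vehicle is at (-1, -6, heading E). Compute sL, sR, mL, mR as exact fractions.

12/29 60/97 576/2813 -12/29

left sensor world pos  = (1, -4); dL² = 145
right sensor world pos = (1, -8); dR² = 97
sL = 60/145 = 12/29
sR = 60/97 = 60/97
mL = -1·sL + 1·sR = 576/2813
mR = -1·sL + 0·sR = -12/29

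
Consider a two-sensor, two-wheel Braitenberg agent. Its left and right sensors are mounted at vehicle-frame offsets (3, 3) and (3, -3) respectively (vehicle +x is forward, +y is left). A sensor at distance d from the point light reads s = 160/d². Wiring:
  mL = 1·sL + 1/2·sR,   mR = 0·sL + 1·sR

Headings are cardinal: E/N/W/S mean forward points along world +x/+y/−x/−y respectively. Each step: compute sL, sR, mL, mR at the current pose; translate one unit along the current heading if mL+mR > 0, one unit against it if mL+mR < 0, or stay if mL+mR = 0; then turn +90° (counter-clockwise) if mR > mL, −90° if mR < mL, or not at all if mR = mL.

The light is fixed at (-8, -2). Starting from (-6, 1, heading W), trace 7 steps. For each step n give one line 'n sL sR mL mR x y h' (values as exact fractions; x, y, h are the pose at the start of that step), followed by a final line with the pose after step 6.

n=0: pose=(-6,1,W); sL=160, sR=160/37; mL=6000/37, mR=160/37; mL+mR=6160/37 → advance +1; mR−mL=-5840/37 → turn -1·90°
n=1: pose=(-7,1,N); sL=4, sR=40/13; mL=72/13, mR=40/13; mL+mR=112/13 → advance +1; mR−mL=-32/13 → turn -1·90°
n=2: pose=(-7,2,E); sL=32/13, sR=160/17; mL=1584/221, mR=160/17; mL+mR=3664/221 → advance +1; mR−mL=496/221 → turn +1·90°
n=3: pose=(-6,2,N); sL=16/5, sR=80/37; mL=792/185, mR=80/37; mL+mR=1192/185 → advance +1; mR−mL=-392/185 → turn -1·90°
n=4: pose=(-6,3,E); sL=160/89, sR=160/29; mL=11760/2581, mR=160/29; mL+mR=26000/2581 → advance +1; mR−mL=2480/2581 → turn +1·90°
n=5: pose=(-5,3,N); sL=5/2, sR=8/5; mL=33/10, mR=8/5; mL+mR=49/10 → advance +1; mR−mL=-17/10 → turn -1·90°
n=6: pose=(-5,4,E); sL=160/117, sR=32/9; mL=368/117, mR=32/9; mL+mR=784/117 → advance +1; mR−mL=16/39 → turn +1·90°

0 160 160/37 6000/37 160/37 -6 1 W
1 4 40/13 72/13 40/13 -7 1 N
2 32/13 160/17 1584/221 160/17 -7 2 E
3 16/5 80/37 792/185 80/37 -6 2 N
4 160/89 160/29 11760/2581 160/29 -6 3 E
5 5/2 8/5 33/10 8/5 -5 3 N
6 160/117 32/9 368/117 32/9 -5 4 E
final -4 4 N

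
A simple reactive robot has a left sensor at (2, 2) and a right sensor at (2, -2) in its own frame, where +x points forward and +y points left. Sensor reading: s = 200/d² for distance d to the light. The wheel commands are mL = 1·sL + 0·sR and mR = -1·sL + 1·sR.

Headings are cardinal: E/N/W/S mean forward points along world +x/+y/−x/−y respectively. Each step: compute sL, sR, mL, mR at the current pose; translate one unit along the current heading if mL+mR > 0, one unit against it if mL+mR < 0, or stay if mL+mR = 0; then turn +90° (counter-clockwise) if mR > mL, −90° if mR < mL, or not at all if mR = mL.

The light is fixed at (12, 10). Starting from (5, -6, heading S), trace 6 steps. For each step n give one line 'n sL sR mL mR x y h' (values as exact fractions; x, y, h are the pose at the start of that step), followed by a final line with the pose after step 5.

0 200/349 40/81 200/349 -2240/28269 5 -6 S
1 100/221 100/153 100/221 400/1989 5 -7 W
2 8/13 200/261 8/13 512/3393 4 -7 N
3 25/29 5/9 25/29 -80/261 4 -6 E
4 200/349 40/81 200/349 -2240/28269 5 -6 S
5 100/221 100/153 100/221 400/1989 5 -7 W
final 4 -7 N

n=0: pose=(5,-6,S); sL=200/349, sR=40/81; mL=200/349, mR=-2240/28269; mL+mR=40/81 → advance +1; mR−mL=-18440/28269 → turn -1·90°
n=1: pose=(5,-7,W); sL=100/221, sR=100/153; mL=100/221, mR=400/1989; mL+mR=100/153 → advance +1; mR−mL=-500/1989 → turn -1·90°
n=2: pose=(4,-7,N); sL=8/13, sR=200/261; mL=8/13, mR=512/3393; mL+mR=200/261 → advance +1; mR−mL=-1576/3393 → turn -1·90°
n=3: pose=(4,-6,E); sL=25/29, sR=5/9; mL=25/29, mR=-80/261; mL+mR=5/9 → advance +1; mR−mL=-305/261 → turn -1·90°
n=4: pose=(5,-6,S); sL=200/349, sR=40/81; mL=200/349, mR=-2240/28269; mL+mR=40/81 → advance +1; mR−mL=-18440/28269 → turn -1·90°
n=5: pose=(5,-7,W); sL=100/221, sR=100/153; mL=100/221, mR=400/1989; mL+mR=100/153 → advance +1; mR−mL=-500/1989 → turn -1·90°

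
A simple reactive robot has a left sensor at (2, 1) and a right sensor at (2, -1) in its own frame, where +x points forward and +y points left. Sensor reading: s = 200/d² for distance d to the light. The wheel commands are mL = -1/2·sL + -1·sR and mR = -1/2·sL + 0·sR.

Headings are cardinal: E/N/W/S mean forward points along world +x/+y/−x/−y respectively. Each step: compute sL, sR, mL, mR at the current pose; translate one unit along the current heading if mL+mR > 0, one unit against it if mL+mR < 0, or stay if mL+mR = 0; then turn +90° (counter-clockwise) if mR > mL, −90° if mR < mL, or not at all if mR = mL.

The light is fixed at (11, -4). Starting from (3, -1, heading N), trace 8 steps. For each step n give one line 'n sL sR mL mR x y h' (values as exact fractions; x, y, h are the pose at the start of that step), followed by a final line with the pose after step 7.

n=0: pose=(3,-1,N); sL=100/53, sR=100/37; mL=-7150/1961, mR=-50/53; mL+mR=-9000/1961 → advance -1; mR−mL=100/37 → turn +1·90°
n=1: pose=(3,-2,W); sL=200/101, sR=200/109; mL=-31100/11009, mR=-100/101; mL+mR=-42000/11009 → advance -1; mR−mL=200/109 → turn +1·90°
n=2: pose=(4,-2,S); sL=50/9, sR=25/8; mL=-425/72, mR=-25/9; mL+mR=-625/72 → advance -1; mR−mL=25/8 → turn +1·90°
n=3: pose=(4,-1,E); sL=200/41, sR=200/29; mL=-11100/1189, mR=-100/41; mL+mR=-14000/1189 → advance -1; mR−mL=200/29 → turn +1·90°
n=4: pose=(3,-1,N); sL=100/53, sR=100/37; mL=-7150/1961, mR=-50/53; mL+mR=-9000/1961 → advance -1; mR−mL=100/37 → turn +1·90°
n=5: pose=(3,-2,W); sL=200/101, sR=200/109; mL=-31100/11009, mR=-100/101; mL+mR=-42000/11009 → advance -1; mR−mL=200/109 → turn +1·90°
n=6: pose=(4,-2,S); sL=50/9, sR=25/8; mL=-425/72, mR=-25/9; mL+mR=-625/72 → advance -1; mR−mL=25/8 → turn +1·90°
n=7: pose=(4,-1,E); sL=200/41, sR=200/29; mL=-11100/1189, mR=-100/41; mL+mR=-14000/1189 → advance -1; mR−mL=200/29 → turn +1·90°

0 100/53 100/37 -7150/1961 -50/53 3 -1 N
1 200/101 200/109 -31100/11009 -100/101 3 -2 W
2 50/9 25/8 -425/72 -25/9 4 -2 S
3 200/41 200/29 -11100/1189 -100/41 4 -1 E
4 100/53 100/37 -7150/1961 -50/53 3 -1 N
5 200/101 200/109 -31100/11009 -100/101 3 -2 W
6 50/9 25/8 -425/72 -25/9 4 -2 S
7 200/41 200/29 -11100/1189 -100/41 4 -1 E
final 3 -1 N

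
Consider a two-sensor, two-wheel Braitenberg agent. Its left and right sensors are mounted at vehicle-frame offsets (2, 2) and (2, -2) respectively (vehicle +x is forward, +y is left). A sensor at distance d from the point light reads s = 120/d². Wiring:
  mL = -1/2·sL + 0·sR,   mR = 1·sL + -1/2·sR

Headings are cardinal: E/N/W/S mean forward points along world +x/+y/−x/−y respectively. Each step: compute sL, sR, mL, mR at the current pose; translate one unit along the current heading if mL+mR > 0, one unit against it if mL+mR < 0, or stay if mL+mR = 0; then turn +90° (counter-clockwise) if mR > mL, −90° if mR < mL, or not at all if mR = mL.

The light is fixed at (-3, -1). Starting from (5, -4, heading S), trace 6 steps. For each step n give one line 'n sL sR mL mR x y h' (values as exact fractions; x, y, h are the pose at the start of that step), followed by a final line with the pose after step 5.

0 24/25 120/61 -12/25 -36/1525 5 -4 S
1 6/5 30/29 -3/5 99/145 5 -3 E
2 120/49 120/121 -60/49 11580/5929 6 -3 N
3 60/29 12/5 -30/29 126/145 6 -2 W
4 40/51 120/73 -20/51 -140/3723 7 -2 S
5 30/37 30/37 -15/37 15/37 7 -1 E
final 7 -1 N

n=0: pose=(5,-4,S); sL=24/25, sR=120/61; mL=-12/25, mR=-36/1525; mL+mR=-768/1525 → advance -1; mR−mL=696/1525 → turn +1·90°
n=1: pose=(5,-3,E); sL=6/5, sR=30/29; mL=-3/5, mR=99/145; mL+mR=12/145 → advance +1; mR−mL=186/145 → turn +1·90°
n=2: pose=(6,-3,N); sL=120/49, sR=120/121; mL=-60/49, mR=11580/5929; mL+mR=4320/5929 → advance +1; mR−mL=18840/5929 → turn +1·90°
n=3: pose=(6,-2,W); sL=60/29, sR=12/5; mL=-30/29, mR=126/145; mL+mR=-24/145 → advance -1; mR−mL=276/145 → turn +1·90°
n=4: pose=(7,-2,S); sL=40/51, sR=120/73; mL=-20/51, mR=-140/3723; mL+mR=-1600/3723 → advance -1; mR−mL=440/1241 → turn +1·90°
n=5: pose=(7,-1,E); sL=30/37, sR=30/37; mL=-15/37, mR=15/37; mL+mR=0 → advance +0; mR−mL=30/37 → turn +1·90°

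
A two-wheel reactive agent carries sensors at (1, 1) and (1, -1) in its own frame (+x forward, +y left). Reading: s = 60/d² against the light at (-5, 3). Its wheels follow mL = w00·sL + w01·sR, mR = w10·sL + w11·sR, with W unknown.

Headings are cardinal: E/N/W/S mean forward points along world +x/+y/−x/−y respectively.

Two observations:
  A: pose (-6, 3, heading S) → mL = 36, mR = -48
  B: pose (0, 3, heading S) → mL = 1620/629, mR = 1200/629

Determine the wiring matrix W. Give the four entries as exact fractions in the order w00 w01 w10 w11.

1/2 1/2 -1 1

obs A: pose=(-6,3,S) → sL=60, sR=12, mL=36, mR=-48
obs B: pose=(0,3,S) → sL=60/37, sR=60/17, mL=1620/629, mR=1200/629
sensor matrix S = [[60, 12], [60/37, 60/17]]; det S = 120960/629
solve [mL_A; mL_B] = S·[w00; w01] and [mR_A; mR_B] = S·[w10; w11]:
  w00 = 1/2, w01 = 1/2, w10 = -1, w11 = 1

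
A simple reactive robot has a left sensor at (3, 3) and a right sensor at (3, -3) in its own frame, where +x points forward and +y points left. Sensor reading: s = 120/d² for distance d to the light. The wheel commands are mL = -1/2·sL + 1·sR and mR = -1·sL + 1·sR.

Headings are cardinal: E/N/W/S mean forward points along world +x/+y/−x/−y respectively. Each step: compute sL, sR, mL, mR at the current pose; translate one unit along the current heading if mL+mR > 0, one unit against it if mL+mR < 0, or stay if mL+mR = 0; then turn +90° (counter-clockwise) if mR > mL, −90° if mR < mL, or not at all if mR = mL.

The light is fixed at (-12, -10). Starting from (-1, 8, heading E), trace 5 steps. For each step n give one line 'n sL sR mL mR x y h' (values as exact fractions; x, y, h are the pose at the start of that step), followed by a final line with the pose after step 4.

0 120/637 120/421 51180/268177 25920/268177 -1 8 E
1 4/15 20/51 22/85 32/255 0 8 S
2 120/277 120/481 4380/133237 -24480/133237 0 7 W
3 6/25 15/82 129/2050 -117/2050 1 7 N
4 120/697 120/481 54780/335257 25920/335257 1 8 E
final 2 8 S

n=0: pose=(-1,8,E); sL=120/637, sR=120/421; mL=51180/268177, mR=25920/268177; mL+mR=77100/268177 → advance +1; mR−mL=-60/637 → turn -1·90°
n=1: pose=(0,8,S); sL=4/15, sR=20/51; mL=22/85, mR=32/255; mL+mR=98/255 → advance +1; mR−mL=-2/15 → turn -1·90°
n=2: pose=(0,7,W); sL=120/277, sR=120/481; mL=4380/133237, mR=-24480/133237; mL+mR=-20100/133237 → advance -1; mR−mL=-60/277 → turn -1·90°
n=3: pose=(1,7,N); sL=6/25, sR=15/82; mL=129/2050, mR=-117/2050; mL+mR=6/1025 → advance +1; mR−mL=-3/25 → turn -1·90°
n=4: pose=(1,8,E); sL=120/697, sR=120/481; mL=54780/335257, mR=25920/335257; mL+mR=80700/335257 → advance +1; mR−mL=-60/697 → turn -1·90°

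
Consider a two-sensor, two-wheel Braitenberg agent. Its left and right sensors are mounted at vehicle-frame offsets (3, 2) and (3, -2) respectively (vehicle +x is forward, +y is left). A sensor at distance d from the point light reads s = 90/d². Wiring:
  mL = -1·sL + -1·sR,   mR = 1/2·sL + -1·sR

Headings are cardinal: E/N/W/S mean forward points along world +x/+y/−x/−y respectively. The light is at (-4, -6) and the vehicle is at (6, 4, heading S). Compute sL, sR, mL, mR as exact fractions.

90/193 90/113 -27540/21809 -12285/21809

left sensor world pos  = (8, 1); dL² = 193
right sensor world pos = (4, 1); dR² = 113
sL = 90/193 = 90/193
sR = 90/113 = 90/113
mL = -1·sL + -1·sR = -27540/21809
mR = 1/2·sL + -1·sR = -12285/21809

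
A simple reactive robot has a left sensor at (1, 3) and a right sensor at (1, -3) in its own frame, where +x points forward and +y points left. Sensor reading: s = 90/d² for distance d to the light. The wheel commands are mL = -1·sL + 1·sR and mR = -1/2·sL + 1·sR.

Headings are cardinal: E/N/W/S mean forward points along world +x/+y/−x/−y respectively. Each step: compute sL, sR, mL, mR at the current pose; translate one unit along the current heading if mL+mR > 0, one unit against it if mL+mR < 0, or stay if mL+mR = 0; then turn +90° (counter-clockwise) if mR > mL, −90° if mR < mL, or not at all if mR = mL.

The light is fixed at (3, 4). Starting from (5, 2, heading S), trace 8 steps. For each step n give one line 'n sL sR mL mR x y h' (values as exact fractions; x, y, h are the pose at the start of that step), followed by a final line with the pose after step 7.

n=0: pose=(5,2,S); sL=45/17, sR=9; mL=108/17, mR=261/34; mL+mR=477/34 → advance +1; mR−mL=45/34 → turn +1·90°
n=1: pose=(5,1,E); sL=10, sR=2; mL=-8, mR=-3; mL+mR=-11 → advance -1; mR−mL=5 → turn +1·90°
n=2: pose=(4,1,N); sL=45/4, sR=9/2; mL=-27/4, mR=-9/8; mL+mR=-63/8 → advance -1; mR−mL=45/8 → turn +1·90°
n=3: pose=(4,0,W); sL=90/49, sR=90; mL=4320/49, mR=4365/49; mL+mR=8685/49 → advance +1; mR−mL=45/49 → turn +1·90°
n=4: pose=(3,0,S); sL=45/17, sR=45/17; mL=0, mR=45/34; mL+mR=45/34 → advance +1; mR−mL=45/34 → turn +1·90°
n=5: pose=(3,-1,E); sL=18, sR=18/13; mL=-216/13, mR=-99/13; mL+mR=-315/13 → advance -1; mR−mL=9 → turn +1·90°
n=6: pose=(2,-1,N); sL=45/16, sR=9/2; mL=27/16, mR=99/32; mL+mR=153/32 → advance +1; mR−mL=45/32 → turn +1·90°
n=7: pose=(2,0,W); sL=90/53, sR=18; mL=864/53, mR=909/53; mL+mR=1773/53 → advance +1; mR−mL=45/53 → turn +1·90°

0 45/17 9 108/17 261/34 5 2 S
1 10 2 -8 -3 5 1 E
2 45/4 9/2 -27/4 -9/8 4 1 N
3 90/49 90 4320/49 4365/49 4 0 W
4 45/17 45/17 0 45/34 3 0 S
5 18 18/13 -216/13 -99/13 3 -1 E
6 45/16 9/2 27/16 99/32 2 -1 N
7 90/53 18 864/53 909/53 2 0 W
final 1 0 S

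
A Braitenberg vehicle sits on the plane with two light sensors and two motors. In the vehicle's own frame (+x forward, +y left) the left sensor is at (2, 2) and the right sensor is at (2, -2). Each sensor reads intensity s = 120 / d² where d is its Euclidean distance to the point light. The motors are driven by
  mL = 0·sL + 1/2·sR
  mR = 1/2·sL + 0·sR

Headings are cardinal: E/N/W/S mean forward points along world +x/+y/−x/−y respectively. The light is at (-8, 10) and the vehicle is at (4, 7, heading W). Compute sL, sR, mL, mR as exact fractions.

24/25 120/101 60/101 12/25

left sensor world pos  = (2, 5); dL² = 125
right sensor world pos = (2, 9); dR² = 101
sL = 120/125 = 24/25
sR = 120/101 = 120/101
mL = 0·sL + 1/2·sR = 60/101
mR = 1/2·sL + 0·sR = 12/25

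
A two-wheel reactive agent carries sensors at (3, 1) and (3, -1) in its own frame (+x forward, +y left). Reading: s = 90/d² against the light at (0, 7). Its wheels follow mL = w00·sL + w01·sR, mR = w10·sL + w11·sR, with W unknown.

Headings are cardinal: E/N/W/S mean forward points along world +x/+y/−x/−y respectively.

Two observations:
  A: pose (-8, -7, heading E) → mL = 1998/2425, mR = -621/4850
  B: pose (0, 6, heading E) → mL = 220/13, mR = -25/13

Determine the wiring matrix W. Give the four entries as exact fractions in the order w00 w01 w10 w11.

1 1 1/2 -1

obs A: pose=(-8,-7,E) → sL=45/97, sR=9/25, mL=1998/2425, mR=-621/4850
obs B: pose=(0,6,E) → sL=10, sR=90/13, mL=220/13, mR=-25/13
sensor matrix S = [[45/97, 9/25], [10, 90/13]]; det S = -2448/6305
solve [mL_A; mL_B] = S·[w00; w01] and [mR_A; mR_B] = S·[w10; w11]:
  w00 = 1, w01 = 1, w10 = 1/2, w11 = -1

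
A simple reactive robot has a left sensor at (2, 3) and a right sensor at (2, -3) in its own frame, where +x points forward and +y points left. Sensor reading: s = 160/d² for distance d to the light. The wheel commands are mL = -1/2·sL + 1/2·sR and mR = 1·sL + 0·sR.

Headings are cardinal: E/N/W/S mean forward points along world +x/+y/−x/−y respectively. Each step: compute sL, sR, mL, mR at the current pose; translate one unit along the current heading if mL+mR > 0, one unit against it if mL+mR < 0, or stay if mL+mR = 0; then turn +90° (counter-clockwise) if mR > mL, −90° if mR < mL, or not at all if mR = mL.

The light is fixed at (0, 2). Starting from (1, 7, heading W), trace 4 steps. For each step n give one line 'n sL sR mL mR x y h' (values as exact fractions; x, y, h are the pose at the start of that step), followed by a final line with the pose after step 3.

n=0: pose=(1,7,W); sL=32, sR=32/13; mL=-192/13, mR=32; mL+mR=224/13 → advance +1; mR−mL=608/13 → turn +1·90°
n=1: pose=(0,7,S); sL=80/9, sR=80/9; mL=0, mR=80/9; mL+mR=80/9 → advance +1; mR−mL=80/9 → turn +1·90°
n=2: pose=(0,6,E); sL=160/53, sR=32; mL=768/53, mR=160/53; mL+mR=928/53 → advance +1; mR−mL=-608/53 → turn -1·90°
n=3: pose=(1,6,S); sL=8, sR=20; mL=6, mR=8; mL+mR=14 → advance +1; mR−mL=2 → turn +1·90°

0 32 32/13 -192/13 32 1 7 W
1 80/9 80/9 0 80/9 0 7 S
2 160/53 32 768/53 160/53 0 6 E
3 8 20 6 8 1 6 S
final 1 5 E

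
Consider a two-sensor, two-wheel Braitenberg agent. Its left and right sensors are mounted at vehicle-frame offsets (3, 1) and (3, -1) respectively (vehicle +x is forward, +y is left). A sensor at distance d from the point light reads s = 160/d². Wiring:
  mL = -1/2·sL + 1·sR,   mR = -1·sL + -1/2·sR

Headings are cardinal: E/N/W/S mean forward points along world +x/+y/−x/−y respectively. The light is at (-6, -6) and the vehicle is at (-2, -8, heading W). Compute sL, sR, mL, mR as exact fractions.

left sensor world pos  = (-5, -9); dL² = 10
right sensor world pos = (-5, -7); dR² = 2
sL = 160/10 = 16
sR = 160/2 = 80
mL = -1/2·sL + 1·sR = 72
mR = -1·sL + -1/2·sR = -56

16 80 72 -56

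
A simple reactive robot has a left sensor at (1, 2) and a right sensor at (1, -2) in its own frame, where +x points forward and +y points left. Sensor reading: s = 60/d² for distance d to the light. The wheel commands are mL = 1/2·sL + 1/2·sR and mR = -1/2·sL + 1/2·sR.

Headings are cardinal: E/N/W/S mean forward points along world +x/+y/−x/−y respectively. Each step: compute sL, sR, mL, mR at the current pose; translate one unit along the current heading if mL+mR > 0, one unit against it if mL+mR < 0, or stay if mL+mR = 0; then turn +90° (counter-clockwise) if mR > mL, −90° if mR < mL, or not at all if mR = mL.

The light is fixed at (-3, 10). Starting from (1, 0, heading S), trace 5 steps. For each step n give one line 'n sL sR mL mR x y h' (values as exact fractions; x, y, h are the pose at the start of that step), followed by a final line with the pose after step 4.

n=0: pose=(1,0,S); sL=60/157, sR=12/25; mL=1692/3925, mR=192/3925; mL+mR=12/25 → advance +1; mR−mL=-60/157 → turn -1·90°
n=1: pose=(1,-1,W); sL=30/89, sR=2/3; mL=134/267, mR=44/267; mL+mR=2/3 → advance +1; mR−mL=-30/89 → turn -1·90°
n=2: pose=(0,-1,N); sL=60/101, sR=12/25; mL=1356/2525, mR=-144/2525; mL+mR=12/25 → advance +1; mR−mL=-60/101 → turn -1·90°
n=3: pose=(0,0,E); sL=3/4, sR=3/8; mL=9/16, mR=-3/16; mL+mR=3/8 → advance +1; mR−mL=-3/4 → turn -1·90°
n=4: pose=(1,0,S); sL=60/157, sR=12/25; mL=1692/3925, mR=192/3925; mL+mR=12/25 → advance +1; mR−mL=-60/157 → turn -1·90°

0 60/157 12/25 1692/3925 192/3925 1 0 S
1 30/89 2/3 134/267 44/267 1 -1 W
2 60/101 12/25 1356/2525 -144/2525 0 -1 N
3 3/4 3/8 9/16 -3/16 0 0 E
4 60/157 12/25 1692/3925 192/3925 1 0 S
final 1 -1 W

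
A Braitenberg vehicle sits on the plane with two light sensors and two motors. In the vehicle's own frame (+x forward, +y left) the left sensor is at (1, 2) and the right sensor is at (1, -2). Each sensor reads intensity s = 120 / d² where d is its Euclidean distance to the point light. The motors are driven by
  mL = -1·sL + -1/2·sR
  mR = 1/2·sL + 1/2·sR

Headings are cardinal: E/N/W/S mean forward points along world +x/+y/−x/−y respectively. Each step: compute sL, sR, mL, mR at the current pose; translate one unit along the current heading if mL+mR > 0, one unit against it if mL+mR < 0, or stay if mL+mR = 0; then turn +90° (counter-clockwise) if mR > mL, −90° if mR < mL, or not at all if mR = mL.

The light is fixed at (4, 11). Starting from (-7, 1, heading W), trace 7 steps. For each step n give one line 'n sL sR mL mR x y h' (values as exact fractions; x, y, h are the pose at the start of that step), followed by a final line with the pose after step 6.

n=0: pose=(-7,1,W); sL=5/12, sR=15/26; mL=-55/78, mR=155/312; mL+mR=-5/24 → advance -1; mR−mL=125/104 → turn +1·90°
n=1: pose=(-6,1,S); sL=24/37, sR=24/53; mL=-1716/1961, mR=1080/1961; mL+mR=-12/37 → advance -1; mR−mL=2796/1961 → turn +1·90°
n=2: pose=(-6,2,E); sL=12/13, sR=60/101; mL=-1602/1313, mR=996/1313; mL+mR=-6/13 → advance -1; mR−mL=2598/1313 → turn +1·90°
n=3: pose=(-7,2,N); sL=120/233, sR=24/29; mL=-6276/6757, mR=4536/6757; mL+mR=-60/233 → advance -1; mR−mL=10812/6757 → turn +1·90°
n=4: pose=(-7,1,W); sL=5/12, sR=15/26; mL=-55/78, mR=155/312; mL+mR=-5/24 → advance -1; mR−mL=125/104 → turn +1·90°
n=5: pose=(-6,1,S); sL=24/37, sR=24/53; mL=-1716/1961, mR=1080/1961; mL+mR=-12/37 → advance -1; mR−mL=2796/1961 → turn +1·90°
n=6: pose=(-6,2,E); sL=12/13, sR=60/101; mL=-1602/1313, mR=996/1313; mL+mR=-6/13 → advance -1; mR−mL=2598/1313 → turn +1·90°

0 5/12 15/26 -55/78 155/312 -7 1 W
1 24/37 24/53 -1716/1961 1080/1961 -6 1 S
2 12/13 60/101 -1602/1313 996/1313 -6 2 E
3 120/233 24/29 -6276/6757 4536/6757 -7 2 N
4 5/12 15/26 -55/78 155/312 -7 1 W
5 24/37 24/53 -1716/1961 1080/1961 -6 1 S
6 12/13 60/101 -1602/1313 996/1313 -6 2 E
final -7 2 N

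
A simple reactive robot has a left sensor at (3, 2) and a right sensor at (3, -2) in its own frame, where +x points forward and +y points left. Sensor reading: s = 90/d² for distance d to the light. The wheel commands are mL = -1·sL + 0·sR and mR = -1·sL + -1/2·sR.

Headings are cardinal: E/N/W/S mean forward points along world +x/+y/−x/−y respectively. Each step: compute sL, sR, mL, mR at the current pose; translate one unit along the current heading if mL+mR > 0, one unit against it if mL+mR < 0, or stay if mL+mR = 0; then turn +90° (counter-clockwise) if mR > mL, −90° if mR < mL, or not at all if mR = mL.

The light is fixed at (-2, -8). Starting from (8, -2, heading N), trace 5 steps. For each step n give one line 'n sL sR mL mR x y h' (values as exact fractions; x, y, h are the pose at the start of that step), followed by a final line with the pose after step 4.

0 18/29 2/5 -18/29 -119/145 8 -2 N
1 45/109 45/89 -45/109 -12915/19402 8 -3 E
2 18/25 90/53 -18/25 -2079/1325 7 -3 S
3 45/26 9/10 -45/26 -567/260 7 -2 W
4 18/29 2/5 -18/29 -119/145 8 -2 N
final 8 -3 E

n=0: pose=(8,-2,N); sL=18/29, sR=2/5; mL=-18/29, mR=-119/145; mL+mR=-209/145 → advance -1; mR−mL=-1/5 → turn -1·90°
n=1: pose=(8,-3,E); sL=45/109, sR=45/89; mL=-45/109, mR=-12915/19402; mL+mR=-20925/19402 → advance -1; mR−mL=-45/178 → turn -1·90°
n=2: pose=(7,-3,S); sL=18/25, sR=90/53; mL=-18/25, mR=-2079/1325; mL+mR=-3033/1325 → advance -1; mR−mL=-45/53 → turn -1·90°
n=3: pose=(7,-2,W); sL=45/26, sR=9/10; mL=-45/26, mR=-567/260; mL+mR=-1017/260 → advance -1; mR−mL=-9/20 → turn -1·90°
n=4: pose=(8,-2,N); sL=18/29, sR=2/5; mL=-18/29, mR=-119/145; mL+mR=-209/145 → advance -1; mR−mL=-1/5 → turn -1·90°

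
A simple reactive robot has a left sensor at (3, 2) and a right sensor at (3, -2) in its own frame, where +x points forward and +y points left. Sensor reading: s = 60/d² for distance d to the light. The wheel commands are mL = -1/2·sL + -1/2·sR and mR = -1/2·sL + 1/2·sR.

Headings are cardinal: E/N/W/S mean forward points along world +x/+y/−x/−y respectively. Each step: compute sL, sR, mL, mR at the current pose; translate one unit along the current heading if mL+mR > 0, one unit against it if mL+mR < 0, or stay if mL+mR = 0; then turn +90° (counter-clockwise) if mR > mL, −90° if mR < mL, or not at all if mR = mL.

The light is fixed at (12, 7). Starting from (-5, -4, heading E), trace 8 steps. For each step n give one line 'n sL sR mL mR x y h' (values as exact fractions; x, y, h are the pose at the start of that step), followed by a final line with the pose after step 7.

n=0: pose=(-5,-4,E); sL=60/277, sR=12/73; mL=-3852/20221, mR=-528/20221; mL+mR=-60/277 → advance -1; mR−mL=12/73 → turn +1·90°
n=1: pose=(-6,-4,N); sL=15/116, sR=3/16; mL=-147/928, mR=27/928; mL+mR=-15/116 → advance -1; mR−mL=3/16 → turn +1·90°
n=2: pose=(-6,-5,W); sL=60/637, sR=60/541; mL=-35340/344617, mR=2880/344617; mL+mR=-60/637 → advance -1; mR−mL=60/541 → turn +1·90°
n=3: pose=(-5,-5,S); sL=2/15, sR=30/293; mL=-518/4395, mR=-68/4395; mL+mR=-2/15 → advance -1; mR−mL=30/293 → turn +1·90°
n=4: pose=(-5,-4,E); sL=60/277, sR=12/73; mL=-3852/20221, mR=-528/20221; mL+mR=-60/277 → advance -1; mR−mL=12/73 → turn +1·90°
n=5: pose=(-6,-4,N); sL=15/116, sR=3/16; mL=-147/928, mR=27/928; mL+mR=-15/116 → advance -1; mR−mL=3/16 → turn +1·90°
n=6: pose=(-6,-5,W); sL=60/637, sR=60/541; mL=-35340/344617, mR=2880/344617; mL+mR=-60/637 → advance -1; mR−mL=60/541 → turn +1·90°
n=7: pose=(-5,-5,S); sL=2/15, sR=30/293; mL=-518/4395, mR=-68/4395; mL+mR=-2/15 → advance -1; mR−mL=30/293 → turn +1·90°

0 60/277 12/73 -3852/20221 -528/20221 -5 -4 E
1 15/116 3/16 -147/928 27/928 -6 -4 N
2 60/637 60/541 -35340/344617 2880/344617 -6 -5 W
3 2/15 30/293 -518/4395 -68/4395 -5 -5 S
4 60/277 12/73 -3852/20221 -528/20221 -5 -4 E
5 15/116 3/16 -147/928 27/928 -6 -4 N
6 60/637 60/541 -35340/344617 2880/344617 -6 -5 W
7 2/15 30/293 -518/4395 -68/4395 -5 -5 S
final -5 -4 E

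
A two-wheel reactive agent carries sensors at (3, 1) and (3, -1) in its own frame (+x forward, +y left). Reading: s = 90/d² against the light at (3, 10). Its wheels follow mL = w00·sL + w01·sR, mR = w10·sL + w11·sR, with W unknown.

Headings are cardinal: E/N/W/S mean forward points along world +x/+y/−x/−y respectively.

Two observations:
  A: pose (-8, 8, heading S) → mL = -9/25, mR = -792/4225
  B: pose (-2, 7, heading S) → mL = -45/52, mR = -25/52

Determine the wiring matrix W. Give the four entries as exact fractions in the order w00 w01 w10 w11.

obs A: pose=(-8,8,S) → sL=18/25, sR=90/169, mL=-9/25, mR=-792/4225
obs B: pose=(-2,7,S) → sL=45/26, sR=5/4, mL=-45/52, mR=-25/52
sensor matrix S = [[18/25, 90/169], [45/26, 5/4]]; det S = -477/21970
solve [mL_A; mL_B] = S·[w00; w01] and [mR_A; mR_B] = S·[w10; w11]:
  w00 = -1/2, w01 = 0, w10 = -1, w11 = 1

-1/2 0 -1 1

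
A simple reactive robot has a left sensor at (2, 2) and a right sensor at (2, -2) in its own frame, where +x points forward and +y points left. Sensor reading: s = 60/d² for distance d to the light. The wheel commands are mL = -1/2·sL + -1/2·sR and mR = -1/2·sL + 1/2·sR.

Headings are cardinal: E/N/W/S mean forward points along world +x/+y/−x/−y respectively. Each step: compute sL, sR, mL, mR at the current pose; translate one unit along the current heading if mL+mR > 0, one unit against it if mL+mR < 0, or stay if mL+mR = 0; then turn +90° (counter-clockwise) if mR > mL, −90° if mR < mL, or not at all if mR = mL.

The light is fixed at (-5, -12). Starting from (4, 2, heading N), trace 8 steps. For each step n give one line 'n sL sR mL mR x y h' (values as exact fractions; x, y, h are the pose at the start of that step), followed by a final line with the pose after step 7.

0 12/61 60/377 -4092/22997 -432/22997 4 2 N
1 6/17 30/137 -666/2329 -156/2329 4 1 W
2 12/53 12/37 -540/1961 96/1961 5 1 S
3 3/20 5/24 -43/240 7/240 5 2 E
4 12/61 60/377 -4092/22997 -432/22997 4 2 N
5 6/17 30/137 -666/2329 -156/2329 4 1 W
6 12/53 12/37 -540/1961 96/1961 5 1 S
7 3/20 5/24 -43/240 7/240 5 2 E
final 4 2 N

n=0: pose=(4,2,N); sL=12/61, sR=60/377; mL=-4092/22997, mR=-432/22997; mL+mR=-12/61 → advance -1; mR−mL=60/377 → turn +1·90°
n=1: pose=(4,1,W); sL=6/17, sR=30/137; mL=-666/2329, mR=-156/2329; mL+mR=-6/17 → advance -1; mR−mL=30/137 → turn +1·90°
n=2: pose=(5,1,S); sL=12/53, sR=12/37; mL=-540/1961, mR=96/1961; mL+mR=-12/53 → advance -1; mR−mL=12/37 → turn +1·90°
n=3: pose=(5,2,E); sL=3/20, sR=5/24; mL=-43/240, mR=7/240; mL+mR=-3/20 → advance -1; mR−mL=5/24 → turn +1·90°
n=4: pose=(4,2,N); sL=12/61, sR=60/377; mL=-4092/22997, mR=-432/22997; mL+mR=-12/61 → advance -1; mR−mL=60/377 → turn +1·90°
n=5: pose=(4,1,W); sL=6/17, sR=30/137; mL=-666/2329, mR=-156/2329; mL+mR=-6/17 → advance -1; mR−mL=30/137 → turn +1·90°
n=6: pose=(5,1,S); sL=12/53, sR=12/37; mL=-540/1961, mR=96/1961; mL+mR=-12/53 → advance -1; mR−mL=12/37 → turn +1·90°
n=7: pose=(5,2,E); sL=3/20, sR=5/24; mL=-43/240, mR=7/240; mL+mR=-3/20 → advance -1; mR−mL=5/24 → turn +1·90°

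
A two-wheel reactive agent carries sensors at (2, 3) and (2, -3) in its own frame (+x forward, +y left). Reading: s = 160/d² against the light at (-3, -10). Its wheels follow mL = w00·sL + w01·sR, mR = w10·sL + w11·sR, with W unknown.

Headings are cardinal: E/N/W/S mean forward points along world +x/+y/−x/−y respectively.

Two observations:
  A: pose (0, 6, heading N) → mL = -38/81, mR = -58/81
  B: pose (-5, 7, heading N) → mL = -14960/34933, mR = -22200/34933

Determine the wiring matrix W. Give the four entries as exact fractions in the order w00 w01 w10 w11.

obs A: pose=(0,6,N) → sL=40/81, sR=4/9, mL=-38/81, mR=-58/81
obs B: pose=(-5,7,N) → sL=80/193, sR=80/181, mL=-14960/34933, mR=-22200/34933
sensor matrix S = [[40/81, 4/9], [80/193, 80/181]]; det S = 96320/2829573
solve [mL_A; mL_B] = S·[w00; w01] and [mR_A; mR_B] = S·[w10; w11]:
  w00 = -1/2, w01 = -1/2, w10 = -1, w11 = -1/2

-1/2 -1/2 -1 -1/2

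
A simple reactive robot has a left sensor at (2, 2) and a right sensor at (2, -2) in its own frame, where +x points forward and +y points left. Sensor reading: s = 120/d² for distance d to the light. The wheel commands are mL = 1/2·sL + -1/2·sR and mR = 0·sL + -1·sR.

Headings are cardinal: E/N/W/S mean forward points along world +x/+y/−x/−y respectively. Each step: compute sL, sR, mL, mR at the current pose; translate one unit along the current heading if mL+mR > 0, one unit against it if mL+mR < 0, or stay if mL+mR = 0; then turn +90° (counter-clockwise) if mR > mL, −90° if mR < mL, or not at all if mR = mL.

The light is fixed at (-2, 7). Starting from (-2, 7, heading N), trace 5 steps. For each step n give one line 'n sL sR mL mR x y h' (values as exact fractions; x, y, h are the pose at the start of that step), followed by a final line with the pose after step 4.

0 15 15 0 -15 -2 7 N
1 24 120/13 96/13 -120/13 -2 6 E
2 12 20/3 8/3 -20/3 -3 6 S
3 120/13 120/13 0 -120/13 -3 7 W
4 15 15 0 -15 -2 7 N
final -2 6 E

n=0: pose=(-2,7,N); sL=15, sR=15; mL=0, mR=-15; mL+mR=-15 → advance -1; mR−mL=-15 → turn -1·90°
n=1: pose=(-2,6,E); sL=24, sR=120/13; mL=96/13, mR=-120/13; mL+mR=-24/13 → advance -1; mR−mL=-216/13 → turn -1·90°
n=2: pose=(-3,6,S); sL=12, sR=20/3; mL=8/3, mR=-20/3; mL+mR=-4 → advance -1; mR−mL=-28/3 → turn -1·90°
n=3: pose=(-3,7,W); sL=120/13, sR=120/13; mL=0, mR=-120/13; mL+mR=-120/13 → advance -1; mR−mL=-120/13 → turn -1·90°
n=4: pose=(-2,7,N); sL=15, sR=15; mL=0, mR=-15; mL+mR=-15 → advance -1; mR−mL=-15 → turn -1·90°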